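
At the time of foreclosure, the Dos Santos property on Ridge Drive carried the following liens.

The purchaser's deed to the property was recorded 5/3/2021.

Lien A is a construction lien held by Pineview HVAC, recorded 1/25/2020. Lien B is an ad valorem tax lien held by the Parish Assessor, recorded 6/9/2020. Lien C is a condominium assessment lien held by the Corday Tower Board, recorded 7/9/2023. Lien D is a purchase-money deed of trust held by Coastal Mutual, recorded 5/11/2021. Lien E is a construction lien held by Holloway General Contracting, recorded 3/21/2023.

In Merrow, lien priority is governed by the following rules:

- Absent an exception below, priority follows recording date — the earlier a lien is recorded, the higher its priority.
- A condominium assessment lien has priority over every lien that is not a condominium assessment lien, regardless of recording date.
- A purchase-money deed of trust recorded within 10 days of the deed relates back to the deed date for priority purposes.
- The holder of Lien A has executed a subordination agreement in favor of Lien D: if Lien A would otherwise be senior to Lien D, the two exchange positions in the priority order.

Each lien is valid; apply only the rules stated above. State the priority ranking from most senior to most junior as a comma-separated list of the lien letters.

C, D, B, A, E

First, effective dates: D's effective date is the deed date, 5/3/2021.
As a condominium assessment lien, C is senior to every other lien.
Remaining liens by effective date: A (1/25/2020), B (6/9/2020), D (5/3/2021), E (3/21/2023).
The subordination applies — A was senior to D — so A and D swap.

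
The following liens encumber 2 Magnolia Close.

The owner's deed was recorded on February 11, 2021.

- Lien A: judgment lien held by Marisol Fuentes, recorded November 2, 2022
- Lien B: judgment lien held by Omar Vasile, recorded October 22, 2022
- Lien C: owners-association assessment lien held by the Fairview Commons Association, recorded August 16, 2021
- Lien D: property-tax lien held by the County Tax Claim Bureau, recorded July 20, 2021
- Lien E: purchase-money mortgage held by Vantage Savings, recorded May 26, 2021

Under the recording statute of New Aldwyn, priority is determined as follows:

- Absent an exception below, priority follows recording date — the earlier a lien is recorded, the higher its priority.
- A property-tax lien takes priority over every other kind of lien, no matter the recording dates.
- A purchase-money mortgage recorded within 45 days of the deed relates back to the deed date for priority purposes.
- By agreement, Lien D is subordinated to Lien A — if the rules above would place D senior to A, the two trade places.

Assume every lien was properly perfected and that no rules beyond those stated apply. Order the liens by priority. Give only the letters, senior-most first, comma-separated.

Effective dates after the stated exceptions: E was recorded 104 days after the deed, outside the 45-day window, so it keeps its recording date.
As a property-tax lien, D is senior to every other lien.
The other liens, earliest effective date first: E (May 26, 2021), C (August 16, 2021), B (October 22, 2022), A (November 2, 2022).
D would otherwise be senior to A, so under the subordination agreement D and A exchange positions.

A, E, C, B, D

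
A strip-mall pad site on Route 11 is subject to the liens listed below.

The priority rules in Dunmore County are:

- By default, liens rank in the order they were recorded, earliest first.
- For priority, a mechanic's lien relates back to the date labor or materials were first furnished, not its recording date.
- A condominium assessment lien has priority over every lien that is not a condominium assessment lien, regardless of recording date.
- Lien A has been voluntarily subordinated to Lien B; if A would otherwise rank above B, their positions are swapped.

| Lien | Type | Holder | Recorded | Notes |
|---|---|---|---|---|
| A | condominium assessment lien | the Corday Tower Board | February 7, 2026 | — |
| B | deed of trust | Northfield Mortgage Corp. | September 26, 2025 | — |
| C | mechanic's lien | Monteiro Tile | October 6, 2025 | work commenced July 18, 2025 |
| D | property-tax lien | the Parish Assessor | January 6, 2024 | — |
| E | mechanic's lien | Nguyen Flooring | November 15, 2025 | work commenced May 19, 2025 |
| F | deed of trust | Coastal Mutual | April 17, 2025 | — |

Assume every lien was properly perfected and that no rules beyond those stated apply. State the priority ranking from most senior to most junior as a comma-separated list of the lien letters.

B, D, F, E, C, A

Effective dates: C is treated as recorded July 18, 2025, the work-commencement date; E's effective date is May 19, 2025, when work began.
As a condominium assessment lien, A is senior to every other lien.
Ordering the rest by effective date: D (January 6, 2024), F (April 17, 2025), E (May 19, 2025), C (July 18, 2025), B (September 26, 2025).
A is senior to B before the subordination, so the two trade places.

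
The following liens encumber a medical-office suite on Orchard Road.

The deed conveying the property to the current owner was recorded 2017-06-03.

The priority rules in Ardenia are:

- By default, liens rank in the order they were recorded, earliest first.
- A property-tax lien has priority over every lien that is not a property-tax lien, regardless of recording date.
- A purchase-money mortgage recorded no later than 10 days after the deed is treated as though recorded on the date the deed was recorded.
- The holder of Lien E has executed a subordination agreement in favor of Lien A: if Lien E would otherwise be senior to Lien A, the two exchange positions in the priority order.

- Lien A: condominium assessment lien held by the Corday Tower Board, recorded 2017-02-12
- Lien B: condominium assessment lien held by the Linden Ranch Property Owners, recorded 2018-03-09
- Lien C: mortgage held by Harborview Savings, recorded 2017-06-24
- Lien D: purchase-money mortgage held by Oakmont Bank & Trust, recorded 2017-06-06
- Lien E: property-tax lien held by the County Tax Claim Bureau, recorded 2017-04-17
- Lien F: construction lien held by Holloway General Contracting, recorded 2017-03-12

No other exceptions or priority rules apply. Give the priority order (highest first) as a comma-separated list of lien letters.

Adjusting effective dates: D's effective date is the deed date, 2017-06-03.
E is a property-tax lien, so it outranks all other liens regardless of date.
The other liens, earliest effective date first: A (2017-02-12), F (2017-03-12), D (2017-06-03), C (2017-06-24), B (2018-03-09).
Because E would otherwise rank above A, the subordination swaps them.

A, E, F, D, C, B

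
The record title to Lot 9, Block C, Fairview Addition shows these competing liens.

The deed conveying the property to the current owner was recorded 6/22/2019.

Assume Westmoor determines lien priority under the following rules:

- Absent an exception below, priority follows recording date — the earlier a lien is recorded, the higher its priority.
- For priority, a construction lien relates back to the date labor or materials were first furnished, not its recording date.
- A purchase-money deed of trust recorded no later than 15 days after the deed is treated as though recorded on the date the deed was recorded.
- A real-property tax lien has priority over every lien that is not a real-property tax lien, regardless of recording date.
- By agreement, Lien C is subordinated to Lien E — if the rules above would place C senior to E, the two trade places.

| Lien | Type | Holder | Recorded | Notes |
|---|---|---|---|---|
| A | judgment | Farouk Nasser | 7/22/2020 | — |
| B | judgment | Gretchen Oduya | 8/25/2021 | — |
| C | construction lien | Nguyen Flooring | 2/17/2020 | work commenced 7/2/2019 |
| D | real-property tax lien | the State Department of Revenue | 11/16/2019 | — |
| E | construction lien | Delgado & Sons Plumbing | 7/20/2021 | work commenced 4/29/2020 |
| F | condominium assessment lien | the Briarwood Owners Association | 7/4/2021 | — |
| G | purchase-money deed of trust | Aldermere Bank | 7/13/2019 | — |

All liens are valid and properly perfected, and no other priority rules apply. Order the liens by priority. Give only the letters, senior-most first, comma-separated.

Effective dates after the stated exceptions: C is treated as recorded 7/2/2019, the work-commencement date; E is treated as recorded 4/29/2020, the work-commencement date; G was recorded 21 days after the deed — beyond 15 days — so no relation-back applies.
D is a real-property tax lien and takes priority over every other lien.
Remaining liens by effective date: C (7/2/2019), G (7/13/2019), E (4/29/2020), A (7/22/2020), F (7/4/2021), B (8/25/2021).
C would otherwise be senior to E, so under the subordination agreement C and E exchange positions.

D, E, G, C, A, F, B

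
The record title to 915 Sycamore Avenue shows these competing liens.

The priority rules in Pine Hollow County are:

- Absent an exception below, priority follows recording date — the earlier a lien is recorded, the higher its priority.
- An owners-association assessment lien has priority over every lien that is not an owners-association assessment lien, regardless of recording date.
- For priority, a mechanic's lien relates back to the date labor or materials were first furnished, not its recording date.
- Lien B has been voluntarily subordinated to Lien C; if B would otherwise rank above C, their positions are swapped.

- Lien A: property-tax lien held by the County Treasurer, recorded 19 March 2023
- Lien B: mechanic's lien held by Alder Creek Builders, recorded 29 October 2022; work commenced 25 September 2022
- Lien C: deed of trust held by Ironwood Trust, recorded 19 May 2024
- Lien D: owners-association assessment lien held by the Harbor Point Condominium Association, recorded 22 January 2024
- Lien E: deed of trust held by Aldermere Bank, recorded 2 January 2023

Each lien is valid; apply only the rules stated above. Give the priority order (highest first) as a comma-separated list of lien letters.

Adjusting effective dates: B's effective date is 25 September 2022, when work began.
As an owners-association assessment lien, D is senior to every other lien.
Ordering the rest by effective date: B (25 September 2022), E (2 January 2023), A (19 March 2023), C (19 May 2024).
The subordination applies — B was senior to C — so B and C swap.

D, C, E, A, B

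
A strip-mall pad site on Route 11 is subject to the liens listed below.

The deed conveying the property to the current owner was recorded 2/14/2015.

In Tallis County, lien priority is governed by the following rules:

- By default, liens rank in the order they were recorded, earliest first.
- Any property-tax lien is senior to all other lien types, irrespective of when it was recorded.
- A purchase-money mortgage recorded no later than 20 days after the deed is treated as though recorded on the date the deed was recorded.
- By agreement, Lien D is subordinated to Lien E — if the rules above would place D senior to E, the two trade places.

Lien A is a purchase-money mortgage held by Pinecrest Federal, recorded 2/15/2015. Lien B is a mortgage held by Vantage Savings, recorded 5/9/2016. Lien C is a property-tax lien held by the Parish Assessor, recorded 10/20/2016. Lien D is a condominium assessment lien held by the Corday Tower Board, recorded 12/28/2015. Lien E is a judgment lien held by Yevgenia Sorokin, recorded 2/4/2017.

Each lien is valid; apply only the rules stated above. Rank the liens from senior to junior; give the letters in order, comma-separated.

C, A, E, B, D

Effective dates after the stated exceptions: A was recorded within the 20-day window, so its effective date is the deed date 2/14/2015.
C is a property-tax lien, so it outranks all other liens regardless of date.
Remaining liens by effective date: A (2/14/2015), D (12/28/2015), B (5/9/2016), E (2/4/2017).
Because D would otherwise rank above E, the subordination swaps them.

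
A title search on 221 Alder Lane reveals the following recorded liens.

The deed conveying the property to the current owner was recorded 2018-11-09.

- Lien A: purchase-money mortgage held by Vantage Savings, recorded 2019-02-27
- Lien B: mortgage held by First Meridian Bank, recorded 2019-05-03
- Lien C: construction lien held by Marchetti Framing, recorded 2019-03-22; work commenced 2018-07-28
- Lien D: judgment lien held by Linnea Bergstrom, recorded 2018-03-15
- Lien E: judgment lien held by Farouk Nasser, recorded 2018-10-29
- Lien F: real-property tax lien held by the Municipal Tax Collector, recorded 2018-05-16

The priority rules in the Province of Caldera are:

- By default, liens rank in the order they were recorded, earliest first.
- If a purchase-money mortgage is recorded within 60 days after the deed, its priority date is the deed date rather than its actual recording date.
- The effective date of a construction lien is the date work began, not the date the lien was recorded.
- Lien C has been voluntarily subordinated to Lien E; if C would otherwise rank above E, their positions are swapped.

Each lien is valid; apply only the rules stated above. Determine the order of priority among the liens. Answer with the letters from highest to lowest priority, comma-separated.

D, F, E, C, A, B

Effective dates: A was recorded 110 days after the deed, outside the 60-day window, so it keeps its recording date; C is treated as recorded 2018-07-28, the work-commencement date.
By effective date: D (2018-03-15), F (2018-05-16), C (2018-07-28), E (2018-10-29), A (2019-02-27), B (2019-05-03).
C is senior to E before the subordination, so the two trade places.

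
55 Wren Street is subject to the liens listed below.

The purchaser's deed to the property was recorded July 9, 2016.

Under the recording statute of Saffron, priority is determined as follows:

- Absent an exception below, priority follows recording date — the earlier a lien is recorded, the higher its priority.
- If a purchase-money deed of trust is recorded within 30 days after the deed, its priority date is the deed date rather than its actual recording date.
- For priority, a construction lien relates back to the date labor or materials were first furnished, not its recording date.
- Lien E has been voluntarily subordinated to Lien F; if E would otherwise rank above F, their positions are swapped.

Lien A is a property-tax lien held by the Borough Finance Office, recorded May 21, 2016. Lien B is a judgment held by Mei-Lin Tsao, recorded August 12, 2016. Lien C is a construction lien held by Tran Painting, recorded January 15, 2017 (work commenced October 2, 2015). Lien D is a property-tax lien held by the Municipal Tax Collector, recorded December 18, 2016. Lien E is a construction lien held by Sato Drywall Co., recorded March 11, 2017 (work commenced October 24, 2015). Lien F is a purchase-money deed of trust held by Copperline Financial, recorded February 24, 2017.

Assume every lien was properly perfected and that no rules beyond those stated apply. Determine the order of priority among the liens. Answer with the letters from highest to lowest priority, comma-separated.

C, F, A, B, D, E

Effective dates: C's effective date is October 2, 2015, when work began; E's effective date is October 24, 2015, when work began; F was recorded 230 days after the deed, outside the 30-day window, so it keeps its recording date.
By effective date, earliest first: C (October 2, 2015), E (October 24, 2015), A (May 21, 2016), B (August 12, 2016), D (December 18, 2016), F (February 24, 2017).
E would otherwise be senior to F, so under the subordination agreement E and F exchange positions.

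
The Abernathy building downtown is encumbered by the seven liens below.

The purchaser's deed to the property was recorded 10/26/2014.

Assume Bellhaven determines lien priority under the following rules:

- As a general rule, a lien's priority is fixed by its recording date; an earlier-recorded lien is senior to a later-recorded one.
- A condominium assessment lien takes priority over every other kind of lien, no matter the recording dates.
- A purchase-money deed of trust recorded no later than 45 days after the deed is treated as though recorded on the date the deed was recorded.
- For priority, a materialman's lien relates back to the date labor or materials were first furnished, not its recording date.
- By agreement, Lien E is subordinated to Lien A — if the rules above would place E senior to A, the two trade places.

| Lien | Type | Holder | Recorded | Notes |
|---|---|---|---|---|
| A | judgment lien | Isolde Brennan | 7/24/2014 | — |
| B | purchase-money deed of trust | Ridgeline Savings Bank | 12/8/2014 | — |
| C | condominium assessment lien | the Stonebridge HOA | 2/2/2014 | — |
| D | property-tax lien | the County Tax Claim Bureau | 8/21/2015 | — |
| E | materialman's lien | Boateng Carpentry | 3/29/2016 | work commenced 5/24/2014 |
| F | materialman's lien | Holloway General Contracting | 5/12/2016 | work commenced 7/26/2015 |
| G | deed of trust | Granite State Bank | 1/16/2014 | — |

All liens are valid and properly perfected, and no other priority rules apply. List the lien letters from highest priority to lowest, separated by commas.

Effective dates after the stated exceptions: B was recorded within the 45-day window, so its effective date is the deed date 10/26/2014; E is treated as recorded 5/24/2014, the work-commencement date; F relates back to 7/26/2015 (work commenced).
C is a condominium assessment lien, so it outranks all other liens regardless of date.
Ordering the rest by effective date: G (1/16/2014), E (5/24/2014), A (7/24/2014), B (10/26/2014), F (7/26/2015), D (8/21/2015).
The subordination applies — E was senior to A — so E and A swap.

C, G, A, E, B, F, D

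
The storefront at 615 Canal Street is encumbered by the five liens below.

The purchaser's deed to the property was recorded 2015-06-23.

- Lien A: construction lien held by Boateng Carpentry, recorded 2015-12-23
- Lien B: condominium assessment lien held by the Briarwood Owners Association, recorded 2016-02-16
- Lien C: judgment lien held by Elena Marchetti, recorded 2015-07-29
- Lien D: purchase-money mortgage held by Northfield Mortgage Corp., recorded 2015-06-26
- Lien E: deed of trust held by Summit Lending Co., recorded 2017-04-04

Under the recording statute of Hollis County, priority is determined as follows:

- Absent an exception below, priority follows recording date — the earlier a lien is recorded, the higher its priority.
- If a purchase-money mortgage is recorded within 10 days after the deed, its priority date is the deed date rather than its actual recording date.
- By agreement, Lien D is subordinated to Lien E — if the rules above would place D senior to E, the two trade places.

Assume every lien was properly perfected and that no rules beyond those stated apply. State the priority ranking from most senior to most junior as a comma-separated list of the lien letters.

E, C, A, B, D

Adjusting effective dates: D's effective date is the deed date, 2015-06-23.
Sorted by effective date: D (2015-06-23), C (2015-07-29), A (2015-12-23), B (2016-02-16), E (2017-04-04).
Because D would otherwise rank above E, the subordination swaps them.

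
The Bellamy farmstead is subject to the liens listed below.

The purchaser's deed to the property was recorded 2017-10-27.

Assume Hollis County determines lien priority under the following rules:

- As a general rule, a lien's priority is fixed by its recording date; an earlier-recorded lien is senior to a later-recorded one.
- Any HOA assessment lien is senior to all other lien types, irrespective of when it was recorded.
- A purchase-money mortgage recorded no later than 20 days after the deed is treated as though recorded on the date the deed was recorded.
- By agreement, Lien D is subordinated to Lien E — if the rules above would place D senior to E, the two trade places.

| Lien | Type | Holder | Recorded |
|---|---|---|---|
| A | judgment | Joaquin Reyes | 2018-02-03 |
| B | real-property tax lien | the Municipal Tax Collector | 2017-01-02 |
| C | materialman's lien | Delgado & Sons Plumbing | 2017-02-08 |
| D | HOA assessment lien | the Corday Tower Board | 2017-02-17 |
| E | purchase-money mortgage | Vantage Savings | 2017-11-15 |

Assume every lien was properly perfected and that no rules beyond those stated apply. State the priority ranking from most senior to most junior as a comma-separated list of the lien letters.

Effective dates after the stated exceptions: E relates back to the deed date 2017-10-27.
D is an HOA assessment lien and takes priority over every other lien.
The other liens, earliest effective date first: B (2017-01-02), C (2017-02-08), E (2017-10-27), A (2018-02-03).
The subordination applies — D was senior to E — so D and E swap.

E, B, C, D, A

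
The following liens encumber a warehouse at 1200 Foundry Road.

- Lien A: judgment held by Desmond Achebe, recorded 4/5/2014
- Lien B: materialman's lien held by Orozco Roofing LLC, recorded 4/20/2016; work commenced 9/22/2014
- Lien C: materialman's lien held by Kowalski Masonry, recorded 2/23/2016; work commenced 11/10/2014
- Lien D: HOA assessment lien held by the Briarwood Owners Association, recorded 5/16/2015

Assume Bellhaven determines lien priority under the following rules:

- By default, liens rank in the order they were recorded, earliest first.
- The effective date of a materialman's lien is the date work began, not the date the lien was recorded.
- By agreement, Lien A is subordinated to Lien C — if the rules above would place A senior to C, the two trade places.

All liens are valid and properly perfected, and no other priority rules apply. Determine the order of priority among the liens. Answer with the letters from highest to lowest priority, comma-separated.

C, B, A, D

Effective dates: B's effective date is 9/22/2014, when work began; C's effective date is 11/10/2014, when work began.
By effective date, earliest first: A (4/5/2014), B (9/22/2014), C (11/10/2014), D (5/16/2015).
The subordination applies — A was senior to C — so A and C swap.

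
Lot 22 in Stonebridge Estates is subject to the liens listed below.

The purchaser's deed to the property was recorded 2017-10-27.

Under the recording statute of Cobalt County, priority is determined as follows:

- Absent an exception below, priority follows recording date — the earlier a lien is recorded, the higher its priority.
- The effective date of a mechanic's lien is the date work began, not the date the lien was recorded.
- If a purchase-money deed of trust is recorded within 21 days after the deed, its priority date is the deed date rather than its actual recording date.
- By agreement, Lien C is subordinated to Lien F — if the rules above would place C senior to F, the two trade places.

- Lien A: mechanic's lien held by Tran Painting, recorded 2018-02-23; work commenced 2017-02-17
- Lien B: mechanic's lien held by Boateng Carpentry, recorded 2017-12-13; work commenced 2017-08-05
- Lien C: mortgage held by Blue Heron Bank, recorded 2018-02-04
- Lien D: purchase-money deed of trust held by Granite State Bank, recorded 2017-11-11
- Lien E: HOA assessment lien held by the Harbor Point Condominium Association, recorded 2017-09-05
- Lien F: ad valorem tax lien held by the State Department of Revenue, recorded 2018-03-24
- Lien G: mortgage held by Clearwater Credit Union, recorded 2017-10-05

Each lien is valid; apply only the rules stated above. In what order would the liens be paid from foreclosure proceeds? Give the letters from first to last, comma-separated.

First, effective dates: A's effective date is 2017-02-17, when work began; B's effective date is 2017-08-05, when work began; D relates back to the deed date 2017-10-27.
Ordering by effective date: A (2017-02-17), B (2017-08-05), E (2017-09-05), G (2017-10-05), D (2017-10-27), C (2018-02-04), F (2018-03-24).
C would otherwise be senior to F, so under the subordination agreement C and F exchange positions.

A, B, E, G, D, F, C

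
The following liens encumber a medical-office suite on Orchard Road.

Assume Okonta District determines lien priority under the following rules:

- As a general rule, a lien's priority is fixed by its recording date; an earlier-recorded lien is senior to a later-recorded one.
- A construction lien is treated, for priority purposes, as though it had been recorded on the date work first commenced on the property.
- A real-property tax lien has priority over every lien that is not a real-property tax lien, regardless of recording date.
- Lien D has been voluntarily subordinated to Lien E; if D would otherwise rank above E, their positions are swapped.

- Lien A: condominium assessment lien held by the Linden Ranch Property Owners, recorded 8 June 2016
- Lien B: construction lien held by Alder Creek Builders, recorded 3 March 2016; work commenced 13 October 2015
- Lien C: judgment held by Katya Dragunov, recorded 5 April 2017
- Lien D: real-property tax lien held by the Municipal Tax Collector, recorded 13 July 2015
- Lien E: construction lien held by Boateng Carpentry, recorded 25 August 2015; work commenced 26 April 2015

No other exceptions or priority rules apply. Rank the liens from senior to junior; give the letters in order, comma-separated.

E, D, B, A, C

Effective dates: B's effective date is 13 October 2015, when work began; E's effective date is 26 April 2015, when work began.
As a real-property tax lien, D is senior to every other lien.
Ordering the rest by effective date: E (26 April 2015), B (13 October 2015), A (8 June 2016), C (5 April 2017).
The subordination applies — D was senior to E — so D and E swap.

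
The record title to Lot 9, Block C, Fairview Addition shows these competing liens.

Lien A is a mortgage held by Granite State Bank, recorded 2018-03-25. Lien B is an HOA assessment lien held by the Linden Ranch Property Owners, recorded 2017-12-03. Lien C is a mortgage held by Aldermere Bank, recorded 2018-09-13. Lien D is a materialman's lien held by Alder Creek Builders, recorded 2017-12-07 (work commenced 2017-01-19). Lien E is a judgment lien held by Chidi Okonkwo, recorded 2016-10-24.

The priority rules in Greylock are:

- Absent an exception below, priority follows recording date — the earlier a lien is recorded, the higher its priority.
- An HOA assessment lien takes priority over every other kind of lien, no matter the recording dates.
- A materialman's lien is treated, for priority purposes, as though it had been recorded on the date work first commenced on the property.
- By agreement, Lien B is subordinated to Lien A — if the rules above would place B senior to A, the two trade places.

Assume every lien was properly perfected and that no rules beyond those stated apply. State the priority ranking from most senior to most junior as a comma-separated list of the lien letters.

A, E, D, B, C

First, effective dates: D is treated as recorded 2017-01-19, the work-commencement date.
B, as an HOA assessment lien, has superpriority and ranks first.
Ordering the rest by effective date: E (2016-10-24), D (2017-01-19), A (2018-03-25), C (2018-09-13).
Because B would otherwise rank above A, the subordination swaps them.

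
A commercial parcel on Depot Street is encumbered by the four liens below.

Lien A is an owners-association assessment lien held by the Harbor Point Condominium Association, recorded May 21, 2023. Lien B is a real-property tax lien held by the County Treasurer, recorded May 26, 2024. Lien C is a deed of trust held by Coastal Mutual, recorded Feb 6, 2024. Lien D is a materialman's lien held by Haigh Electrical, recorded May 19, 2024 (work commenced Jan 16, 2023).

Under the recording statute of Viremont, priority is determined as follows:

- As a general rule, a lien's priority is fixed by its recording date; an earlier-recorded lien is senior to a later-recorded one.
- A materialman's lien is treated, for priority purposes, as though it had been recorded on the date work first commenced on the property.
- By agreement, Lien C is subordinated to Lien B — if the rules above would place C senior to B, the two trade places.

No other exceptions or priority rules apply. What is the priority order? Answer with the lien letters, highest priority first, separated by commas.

Adjusting effective dates: D relates back to Jan 16, 2023 (work commenced).
Ordering by effective date: D (Jan 16, 2023), A (May 21, 2023), C (Feb 6, 2024), B (May 26, 2024).
C is senior to B before the subordination, so the two trade places.

D, A, B, C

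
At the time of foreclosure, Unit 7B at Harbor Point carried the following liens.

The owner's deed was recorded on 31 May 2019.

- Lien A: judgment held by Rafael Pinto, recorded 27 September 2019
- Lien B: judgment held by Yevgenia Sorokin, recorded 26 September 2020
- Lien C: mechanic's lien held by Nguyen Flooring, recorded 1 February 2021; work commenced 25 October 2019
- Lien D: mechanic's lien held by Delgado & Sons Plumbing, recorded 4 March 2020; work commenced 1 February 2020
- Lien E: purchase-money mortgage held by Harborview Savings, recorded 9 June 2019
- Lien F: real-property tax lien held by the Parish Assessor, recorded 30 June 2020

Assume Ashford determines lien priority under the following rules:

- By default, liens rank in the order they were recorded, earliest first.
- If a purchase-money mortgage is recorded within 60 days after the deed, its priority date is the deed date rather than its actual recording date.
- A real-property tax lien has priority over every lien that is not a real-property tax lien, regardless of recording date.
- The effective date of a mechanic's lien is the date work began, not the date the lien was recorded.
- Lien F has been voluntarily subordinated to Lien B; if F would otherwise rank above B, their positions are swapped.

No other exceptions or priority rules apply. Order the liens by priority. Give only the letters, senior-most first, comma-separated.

First, effective dates: C is treated as recorded 25 October 2019, the work-commencement date; D relates back to 1 February 2020 (work commenced); E was recorded within the 60-day window, so its effective date is the deed date 31 May 2019.
F is a real-property tax lien and takes priority over every other lien.
Remaining liens by effective date: E (31 May 2019), A (27 September 2019), C (25 October 2019), D (1 February 2020), B (26 September 2020).
F would otherwise be senior to B, so under the subordination agreement F and B exchange positions.

B, E, A, C, D, F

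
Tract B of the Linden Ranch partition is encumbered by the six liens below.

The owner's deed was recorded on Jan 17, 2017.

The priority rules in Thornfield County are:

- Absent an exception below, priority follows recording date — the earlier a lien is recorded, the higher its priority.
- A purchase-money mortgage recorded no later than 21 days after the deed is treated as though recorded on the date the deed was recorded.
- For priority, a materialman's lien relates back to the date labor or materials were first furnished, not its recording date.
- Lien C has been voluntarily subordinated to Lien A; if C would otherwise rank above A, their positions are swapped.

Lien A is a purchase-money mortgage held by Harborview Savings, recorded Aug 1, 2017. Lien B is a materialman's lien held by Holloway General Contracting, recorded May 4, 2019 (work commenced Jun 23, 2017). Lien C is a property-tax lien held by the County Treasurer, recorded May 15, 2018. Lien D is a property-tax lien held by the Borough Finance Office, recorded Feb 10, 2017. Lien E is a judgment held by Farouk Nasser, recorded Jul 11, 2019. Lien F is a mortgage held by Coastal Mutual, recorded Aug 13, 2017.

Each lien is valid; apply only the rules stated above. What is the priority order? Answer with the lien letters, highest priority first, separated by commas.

First, effective dates: A was recorded 196 days after the deed, outside the 21-day window, so it keeps its recording date; B's effective date is Jun 23, 2017, when work began.
By effective date: D (Feb 10, 2017), B (Jun 23, 2017), A (Aug 1, 2017), F (Aug 13, 2017), C (May 15, 2018), E (Jul 11, 2019).
Since C is not senior to A, the subordination leaves the order unchanged.

D, B, A, F, C, E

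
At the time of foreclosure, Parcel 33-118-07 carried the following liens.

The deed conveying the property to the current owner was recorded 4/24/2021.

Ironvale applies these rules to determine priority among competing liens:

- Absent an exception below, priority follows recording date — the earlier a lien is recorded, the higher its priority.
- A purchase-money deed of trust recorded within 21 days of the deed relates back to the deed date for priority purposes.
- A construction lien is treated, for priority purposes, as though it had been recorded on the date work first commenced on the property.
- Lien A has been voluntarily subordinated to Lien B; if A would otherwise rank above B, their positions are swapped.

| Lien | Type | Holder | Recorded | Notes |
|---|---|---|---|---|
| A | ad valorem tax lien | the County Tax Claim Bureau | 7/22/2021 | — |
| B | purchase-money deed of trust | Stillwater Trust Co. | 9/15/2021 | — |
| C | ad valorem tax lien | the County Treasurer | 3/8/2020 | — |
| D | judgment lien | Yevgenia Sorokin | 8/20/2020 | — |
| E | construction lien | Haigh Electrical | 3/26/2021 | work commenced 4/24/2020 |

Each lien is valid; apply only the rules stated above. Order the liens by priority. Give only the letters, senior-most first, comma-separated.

C, E, D, B, A

Adjusting effective dates: B was recorded 144 days after the deed, outside the 21-day window, so it keeps its recording date; E is treated as recorded 4/24/2020, the work-commencement date.
By effective date: C (3/8/2020), E (4/24/2020), D (8/20/2020), A (7/22/2021), B (9/15/2021).
The subordination applies — A was senior to B — so A and B swap.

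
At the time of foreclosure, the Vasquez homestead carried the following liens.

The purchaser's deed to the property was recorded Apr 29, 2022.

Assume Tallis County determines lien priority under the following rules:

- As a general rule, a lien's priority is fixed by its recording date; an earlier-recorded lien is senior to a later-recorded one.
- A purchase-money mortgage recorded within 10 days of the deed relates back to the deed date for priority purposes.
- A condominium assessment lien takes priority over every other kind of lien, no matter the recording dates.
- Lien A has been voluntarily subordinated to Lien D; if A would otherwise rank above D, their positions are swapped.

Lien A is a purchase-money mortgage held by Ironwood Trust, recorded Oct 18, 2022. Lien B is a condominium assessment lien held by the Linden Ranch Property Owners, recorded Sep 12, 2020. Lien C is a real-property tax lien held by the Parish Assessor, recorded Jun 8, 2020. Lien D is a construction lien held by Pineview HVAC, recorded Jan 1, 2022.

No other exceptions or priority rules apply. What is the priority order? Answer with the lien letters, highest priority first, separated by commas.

B, C, D, A

Adjusting effective dates: A missed the 10-day window (172 days after the deed), so its recording date stands.
B, as a condominium assessment lien, has superpriority and ranks first.
Among the remaining liens, by effective date: C (Jun 8, 2020), D (Jan 1, 2022), A (Oct 18, 2022).
Since A is not senior to D, the subordination leaves the order unchanged.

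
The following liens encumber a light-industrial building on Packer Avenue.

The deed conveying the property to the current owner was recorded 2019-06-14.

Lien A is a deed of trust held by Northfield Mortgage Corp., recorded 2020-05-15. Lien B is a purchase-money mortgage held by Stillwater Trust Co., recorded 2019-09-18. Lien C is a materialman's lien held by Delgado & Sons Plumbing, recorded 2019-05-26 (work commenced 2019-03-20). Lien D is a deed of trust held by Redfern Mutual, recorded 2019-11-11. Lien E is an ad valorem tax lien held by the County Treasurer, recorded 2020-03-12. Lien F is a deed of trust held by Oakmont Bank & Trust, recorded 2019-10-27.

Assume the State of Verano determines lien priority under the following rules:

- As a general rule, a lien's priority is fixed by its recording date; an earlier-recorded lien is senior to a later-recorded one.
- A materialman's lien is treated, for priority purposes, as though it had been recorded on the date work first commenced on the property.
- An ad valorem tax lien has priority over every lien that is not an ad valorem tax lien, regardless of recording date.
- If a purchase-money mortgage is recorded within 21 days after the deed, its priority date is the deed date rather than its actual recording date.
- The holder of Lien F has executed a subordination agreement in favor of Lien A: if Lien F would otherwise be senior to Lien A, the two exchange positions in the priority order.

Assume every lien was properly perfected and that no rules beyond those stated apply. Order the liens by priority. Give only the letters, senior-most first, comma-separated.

First, effective dates: B was recorded 96 days after the deed, outside the 21-day window, so it keeps its recording date; C is treated as recorded 2019-03-20, the work-commencement date.
As an ad valorem tax lien, E is senior to every other lien.
Among the remaining liens, by effective date: C (2019-03-20), B (2019-09-18), F (2019-10-27), D (2019-11-11), A (2020-05-15).
The subordination applies — F was senior to A — so F and A swap.

E, C, B, A, D, F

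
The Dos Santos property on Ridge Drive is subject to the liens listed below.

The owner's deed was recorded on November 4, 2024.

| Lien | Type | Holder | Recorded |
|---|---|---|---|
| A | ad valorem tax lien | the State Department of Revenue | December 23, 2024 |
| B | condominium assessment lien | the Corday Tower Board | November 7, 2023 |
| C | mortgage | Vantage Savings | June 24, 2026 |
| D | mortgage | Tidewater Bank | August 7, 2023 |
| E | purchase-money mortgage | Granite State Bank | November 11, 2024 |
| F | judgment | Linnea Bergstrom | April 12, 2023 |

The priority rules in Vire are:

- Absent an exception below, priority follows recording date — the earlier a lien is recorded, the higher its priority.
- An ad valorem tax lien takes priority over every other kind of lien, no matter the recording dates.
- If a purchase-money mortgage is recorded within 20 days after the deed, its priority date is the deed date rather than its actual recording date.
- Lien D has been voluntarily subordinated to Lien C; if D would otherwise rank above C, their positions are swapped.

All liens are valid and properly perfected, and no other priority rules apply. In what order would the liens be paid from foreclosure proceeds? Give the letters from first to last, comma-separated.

First, effective dates: E relates back to the deed date November 4, 2024.
A is an ad valorem tax lien and takes priority over every other lien.
Ordering the rest by effective date: F (April 12, 2023), D (August 7, 2023), B (November 7, 2023), E (November 4, 2024), C (June 24, 2026).
D is senior to C before the subordination, so the two trade places.

A, F, C, B, E, D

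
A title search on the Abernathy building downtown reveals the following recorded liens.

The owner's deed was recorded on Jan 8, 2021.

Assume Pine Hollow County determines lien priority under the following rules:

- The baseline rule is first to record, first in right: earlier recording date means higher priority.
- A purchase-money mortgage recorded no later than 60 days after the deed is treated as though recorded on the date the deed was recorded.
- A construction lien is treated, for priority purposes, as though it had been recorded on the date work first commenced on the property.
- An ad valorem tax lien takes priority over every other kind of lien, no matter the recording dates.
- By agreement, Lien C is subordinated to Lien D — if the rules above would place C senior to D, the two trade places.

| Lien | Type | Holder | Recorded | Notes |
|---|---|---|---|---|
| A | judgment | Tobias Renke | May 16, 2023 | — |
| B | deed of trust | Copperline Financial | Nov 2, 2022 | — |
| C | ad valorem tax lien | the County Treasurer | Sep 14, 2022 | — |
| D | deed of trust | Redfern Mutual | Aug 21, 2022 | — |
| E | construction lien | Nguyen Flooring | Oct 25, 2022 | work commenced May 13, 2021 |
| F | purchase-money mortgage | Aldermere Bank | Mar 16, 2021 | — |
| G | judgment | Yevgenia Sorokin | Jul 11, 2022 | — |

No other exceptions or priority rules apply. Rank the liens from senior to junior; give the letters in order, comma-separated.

D, F, E, G, C, B, A

Effective dates: E relates back to May 13, 2021 (work commenced); F was recorded 67 days after the deed — beyond 60 days — so no relation-back applies.
C is an ad valorem tax lien, so it outranks all other liens regardless of date.
Remaining liens by effective date: F (Mar 16, 2021), E (May 13, 2021), G (Jul 11, 2022), D (Aug 21, 2022), B (Nov 2, 2022), A (May 16, 2023).
Because C would otherwise rank above D, the subordination swaps them.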